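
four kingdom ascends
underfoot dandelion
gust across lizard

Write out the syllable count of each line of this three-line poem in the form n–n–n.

5–7–5

Line 1: "four kingdom ascends": 1+2+2 = 5
Line 2: "underfoot dandelion": 3+4 = 7
Line 3: "gust across lizard": 1+2+2 = 5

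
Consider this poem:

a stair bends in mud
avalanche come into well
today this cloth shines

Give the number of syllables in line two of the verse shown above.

7

Line two: avalanche(3) + come(1) + into(2) + well(1) = 7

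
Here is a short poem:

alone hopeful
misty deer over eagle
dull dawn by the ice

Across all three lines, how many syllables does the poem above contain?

Line 1: alone(2) + hopeful(2) = 4
Line 2: misty(2) + deer(1) + over(2) + eagle(2) = 7
Line 3: dull(1) + dawn(1) + by(1) + the(1) + ice(1) = 5
Total: 4 + 7 + 5 = 16

16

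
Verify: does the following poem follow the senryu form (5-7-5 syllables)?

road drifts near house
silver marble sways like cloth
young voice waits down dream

No

Line 1: road(1) + drifts(1) + near(1) + house(1) = 4 (expected 5)
Line 2: silver(2) + marble(2) + sways(1) + like(1) + cloth(1) = 7 ✓
Line 3: young(1) + voice(1) + waits(1) + down(1) + dream(1) = 5 ✓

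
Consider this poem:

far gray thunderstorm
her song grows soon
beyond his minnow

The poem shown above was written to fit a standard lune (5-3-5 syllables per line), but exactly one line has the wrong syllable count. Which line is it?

Line 2

Line 1: "far gray thunderstorm": 1+1+3 = 5 ✓
Line 2: "her song grows soon": 1+1+1+1 = 4 (expected 3)
Line 3: "beyond his minnow": 2+1+2 = 5 ✓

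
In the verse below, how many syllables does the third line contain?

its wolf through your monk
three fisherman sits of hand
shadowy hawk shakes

The third line: shadowy(3) + hawk(1) + shakes(1) = 5

5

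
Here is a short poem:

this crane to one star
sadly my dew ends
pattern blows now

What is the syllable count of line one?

5

Line one: "this crane to one star": 1+1+1+1+1 = 5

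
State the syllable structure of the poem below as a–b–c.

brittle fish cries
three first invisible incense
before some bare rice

4–8–5

Line 1: "brittle fish cries": 2+1+1 = 4
Line 2: "three first invisible incense": 1+1+4+2 = 8
Line 3: "before some bare rice": 2+1+1+1 = 5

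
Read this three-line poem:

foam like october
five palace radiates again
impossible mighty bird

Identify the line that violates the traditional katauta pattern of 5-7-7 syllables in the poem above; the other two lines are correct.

Line 1: foam(1) + like(1) + october(3) = 5 ✓
Line 2: five(1) + palace(2) + radiates(3) + again(2) = 8 (expected 7)
Line 3: impossible(4) + mighty(2) + bird(1) = 7 ✓

The second line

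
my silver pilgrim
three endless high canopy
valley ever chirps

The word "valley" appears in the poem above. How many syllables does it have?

2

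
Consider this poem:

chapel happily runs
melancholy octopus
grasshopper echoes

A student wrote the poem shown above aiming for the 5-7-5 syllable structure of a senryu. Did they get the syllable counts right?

No

Line 1: chapel(2) + happily(3) + runs(1) = 6 (expected 5)
Line 2: melancholy(4) + octopus(3) = 7 ✓
Line 3: grasshopper(3) + echoes(2) = 5 ✓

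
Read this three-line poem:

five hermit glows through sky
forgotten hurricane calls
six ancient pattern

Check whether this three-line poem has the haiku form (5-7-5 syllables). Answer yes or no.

No

Line 1: five(1) + hermit(2) + glows(1) + through(1) + sky(1) = 6 (expected 5)
Line 2: forgotten(3) + hurricane(3) + calls(1) = 7 ✓
Line 3: six(1) + ancient(2) + pattern(2) = 5 ✓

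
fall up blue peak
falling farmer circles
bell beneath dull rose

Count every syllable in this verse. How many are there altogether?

15

Line 1: fall (1), up (1), blue (1), peak (1) → 4
Line 2: falling (2), farmer (2), circles (2) → 6
Line 3: bell (1), beneath (2), dull (1), rose (1) → 5
Total: 4 + 6 + 5 = 15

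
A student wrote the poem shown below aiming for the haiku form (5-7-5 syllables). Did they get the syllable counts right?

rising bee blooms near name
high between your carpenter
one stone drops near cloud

Line 1: rising (2), bee (1), blooms (1), near (1), name (1) → 6 (expected 5)
Line 2: high (1), between (2), your (1), carpenter (3) → 7 ✓
Line 3: one (1), stone (1), drops (1), near (1), cloud (1) → 5 ✓

No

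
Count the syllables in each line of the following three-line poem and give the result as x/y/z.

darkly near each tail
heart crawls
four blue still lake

Line 1: darkly(2) + near(1) + each(1) + tail(1) = 5
Line 2: heart(1) + crawls(1) = 2
Line 3: four(1) + blue(1) + still(1) + lake(1) = 4

5/2/4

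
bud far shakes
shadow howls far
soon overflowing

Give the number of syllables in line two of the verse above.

4

Line two: shadow (2), howls (1), far (1) → 4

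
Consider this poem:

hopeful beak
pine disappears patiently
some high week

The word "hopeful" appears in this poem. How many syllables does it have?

"hopeful" has 2 syllables.

2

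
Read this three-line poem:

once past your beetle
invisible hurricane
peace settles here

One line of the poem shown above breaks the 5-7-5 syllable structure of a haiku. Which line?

Line 1: once (1), past (1), your (1), beetle (2) → 5 ✓
Line 2: invisible (4), hurricane (3) → 7 ✓
Line 3: peace (1), settles (2), here (1) → 4 (expected 5)

The third line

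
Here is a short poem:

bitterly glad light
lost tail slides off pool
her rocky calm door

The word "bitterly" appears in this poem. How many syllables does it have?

"bitterly" has 3 syllables.

3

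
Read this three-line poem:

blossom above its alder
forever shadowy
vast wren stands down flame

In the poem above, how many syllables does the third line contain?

The third line: "vast wren stands down flame": 1+1+1+1+1 = 5

5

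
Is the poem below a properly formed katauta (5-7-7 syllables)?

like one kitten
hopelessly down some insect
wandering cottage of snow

Line 1: like (1), one (1), kitten (2) → 4 (expected 5)
Line 2: hopelessly (3), down (1), some (1), insect (2) → 7 ✓
Line 3: wandering (3), cottage (2), of (1), snow (1) → 7 ✓

No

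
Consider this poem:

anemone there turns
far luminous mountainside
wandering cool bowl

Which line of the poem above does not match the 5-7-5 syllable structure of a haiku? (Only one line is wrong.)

Line 1

Line 1: "anemone there turns": 4+1+1 = 6 (expected 5)
Line 2: "far luminous mountainside": 1+3+3 = 7 ✓
Line 3: "wandering cool bowl": 3+1+1 = 5 ✓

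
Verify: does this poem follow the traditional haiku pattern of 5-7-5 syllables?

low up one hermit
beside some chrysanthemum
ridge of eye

Line 1: low (1), up (1), one (1), hermit (2) → 5 ✓
Line 2: beside (2), some (1), chrysanthemum (4) → 7 ✓
Line 3: ridge (1), of (1), eye (1) → 3 (expected 5)

No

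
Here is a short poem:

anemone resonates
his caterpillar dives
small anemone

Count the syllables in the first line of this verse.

7

The first line: "anemone resonates": 4+3 = 7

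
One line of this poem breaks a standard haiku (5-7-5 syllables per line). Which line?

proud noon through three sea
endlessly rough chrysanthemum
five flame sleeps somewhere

Line 1: proud(1) + noon(1) + through(1) + three(1) + sea(1) = 5 ✓
Line 2: endlessly(3) + rough(1) + chrysanthemum(4) = 8 (expected 7)
Line 3: five(1) + flame(1) + sleeps(1) + somewhere(2) = 5 ✓

Line 2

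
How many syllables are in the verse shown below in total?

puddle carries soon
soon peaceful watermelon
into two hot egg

Line 1: "puddle carries soon": 2+2+1 = 5
Line 2: "soon peaceful watermelon": 1+2+4 = 7
Line 3: "into two hot egg": 2+1+1+1 = 5
Total: 5 + 7 + 5 = 17

17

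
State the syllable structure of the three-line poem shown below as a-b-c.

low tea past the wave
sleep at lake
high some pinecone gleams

5-3-5

Line 1: low (1), tea (1), past (1), the (1), wave (1) → 5
Line 2: sleep (1), at (1), lake (1) → 3
Line 3: high (1), some (1), pinecone (2), gleams (1) → 5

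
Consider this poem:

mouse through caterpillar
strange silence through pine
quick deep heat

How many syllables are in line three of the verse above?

Line three: quick(1) + deep(1) + heat(1) = 3

3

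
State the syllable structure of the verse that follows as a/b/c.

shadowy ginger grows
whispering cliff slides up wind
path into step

Line 1: shadowy(3) + ginger(2) + grows(1) = 6
Line 2: whispering(3) + cliff(1) + slides(1) + up(1) + wind(1) = 7
Line 3: path(1) + into(2) + step(1) = 4

6/7/4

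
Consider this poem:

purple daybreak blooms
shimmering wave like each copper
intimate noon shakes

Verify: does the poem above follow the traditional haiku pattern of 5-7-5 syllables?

No

Line 1: purple(2) + daybreak(2) + blooms(1) = 5 ✓
Line 2: shimmering(3) + wave(1) + like(1) + each(1) + copper(2) = 8 (expected 7)
Line 3: intimate(3) + noon(1) + shakes(1) = 5 ✓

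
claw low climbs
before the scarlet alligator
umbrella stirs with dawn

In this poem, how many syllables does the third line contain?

6

The third line: umbrella(3) + stirs(1) + with(1) + dawn(1) = 6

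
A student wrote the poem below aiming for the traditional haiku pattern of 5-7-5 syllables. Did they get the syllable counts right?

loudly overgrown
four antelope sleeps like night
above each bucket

Line 1: loudly(2) + overgrown(3) = 5 ✓
Line 2: four(1) + antelope(3) + sleeps(1) + like(1) + night(1) = 7 ✓
Line 3: above(2) + each(1) + bucket(2) = 5 ✓

Yes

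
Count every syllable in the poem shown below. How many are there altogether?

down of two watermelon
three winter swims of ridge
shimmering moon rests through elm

Line 1: down (1), of (1), two (1), watermelon (4) → 7
Line 2: three (1), winter (2), swims (1), of (1), ridge (1) → 6
Line 3: shimmering (3), moon (1), rests (1), through (1), elm (1) → 7
Total: 7 + 6 + 7 = 20

20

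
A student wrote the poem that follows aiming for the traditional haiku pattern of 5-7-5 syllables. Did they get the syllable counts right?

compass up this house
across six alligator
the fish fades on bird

Line 1: compass (2), up (1), this (1), house (1) → 5 ✓
Line 2: across (2), six (1), alligator (4) → 7 ✓
Line 3: the (1), fish (1), fades (1), on (1), bird (1) → 5 ✓

Yes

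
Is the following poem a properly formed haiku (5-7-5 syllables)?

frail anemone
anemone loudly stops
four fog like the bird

Yes

Line 1: frail(1) + anemone(4) = 5 ✓
Line 2: anemone(4) + loudly(2) + stops(1) = 7 ✓
Line 3: four(1) + fog(1) + like(1) + the(1) + bird(1) = 5 ✓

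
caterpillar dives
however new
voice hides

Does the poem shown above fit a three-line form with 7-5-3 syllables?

Line 1: "caterpillar dives": 4+1 = 5 (expected 7)
Line 2: "however new": 3+1 = 4 (expected 5)
Line 3: "voice hides": 1+1 = 2 (expected 3)

No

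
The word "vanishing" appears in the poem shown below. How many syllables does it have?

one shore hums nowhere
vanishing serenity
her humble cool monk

"vanishing" has 3 syllables.

3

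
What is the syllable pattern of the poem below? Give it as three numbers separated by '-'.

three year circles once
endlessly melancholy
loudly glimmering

5-7-5

Line 1: three (1), year (1), circles (2), once (1) → 5
Line 2: endlessly (3), melancholy (4) → 7
Line 3: loudly (2), glimmering (3) → 5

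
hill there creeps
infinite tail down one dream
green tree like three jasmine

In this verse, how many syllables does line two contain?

7

Line two: infinite(3) + tail(1) + down(1) + one(1) + dream(1) = 7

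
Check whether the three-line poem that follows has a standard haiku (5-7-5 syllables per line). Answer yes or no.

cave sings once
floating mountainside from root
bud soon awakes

Line 1: cave (1), sings (1), once (1) → 3 (expected 5)
Line 2: floating (2), mountainside (3), from (1), root (1) → 7 ✓
Line 3: bud (1), soon (1), awakes (2) → 4 (expected 5)

No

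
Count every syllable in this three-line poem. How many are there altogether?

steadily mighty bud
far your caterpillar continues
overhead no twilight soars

Line 1: steadily (3), mighty (2), bud (1) → 6
Line 2: far (1), your (1), caterpillar (4), continues (3) → 9
Line 3: overhead (3), no (1), twilight (2), soars (1) → 7
Total: 6 + 9 + 7 = 22

22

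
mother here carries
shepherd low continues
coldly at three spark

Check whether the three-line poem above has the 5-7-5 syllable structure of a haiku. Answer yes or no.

No

Line 1: mother(2) + here(1) + carries(2) = 5 ✓
Line 2: shepherd(2) + low(1) + continues(3) = 6 (expected 7)
Line 3: coldly(2) + at(1) + three(1) + spark(1) = 5 ✓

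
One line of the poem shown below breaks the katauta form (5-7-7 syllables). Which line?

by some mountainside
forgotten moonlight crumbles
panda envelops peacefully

Line 1: "by some mountainside": 1+1+3 = 5 ✓
Line 2: "forgotten moonlight crumbles": 3+2+2 = 7 ✓
Line 3: "panda envelops peacefully": 2+3+3 = 8 (expected 7)

Line 3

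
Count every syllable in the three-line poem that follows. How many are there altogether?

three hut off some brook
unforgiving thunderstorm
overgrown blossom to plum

19

Line 1: three (1), hut (1), off (1), some (1), brook (1) → 5
Line 2: unforgiving (4), thunderstorm (3) → 7
Line 3: overgrown (3), blossom (2), to (1), plum (1) → 7
Total: 5 + 7 + 7 = 19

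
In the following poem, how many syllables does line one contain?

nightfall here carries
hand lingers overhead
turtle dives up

5

Line one: nightfall (2), here (1), carries (2) → 5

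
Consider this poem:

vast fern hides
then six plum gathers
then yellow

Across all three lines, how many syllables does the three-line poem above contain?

11

Line 1: vast (1), fern (1), hides (1) → 3
Line 2: then (1), six (1), plum (1), gathers (2) → 5
Line 3: then (1), yellow (2) → 3
Total: 3 + 5 + 3 = 11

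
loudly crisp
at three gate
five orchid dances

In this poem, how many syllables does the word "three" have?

"three" has 1 syllable.

1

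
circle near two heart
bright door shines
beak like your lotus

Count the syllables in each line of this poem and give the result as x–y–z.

5–3–5

Line 1: circle(2) + near(1) + two(1) + heart(1) = 5
Line 2: bright(1) + door(1) + shines(1) = 3
Line 3: beak(1) + like(1) + your(1) + lotus(2) = 5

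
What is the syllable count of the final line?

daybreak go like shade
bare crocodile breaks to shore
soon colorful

4

The final line: "soon colorful": 1+3 = 4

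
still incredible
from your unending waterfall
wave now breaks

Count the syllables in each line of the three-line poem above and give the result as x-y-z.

5-8-3

Line 1: still(1) + incredible(4) = 5
Line 2: from(1) + your(1) + unending(3) + waterfall(3) = 8
Line 3: wave(1) + now(1) + breaks(1) = 3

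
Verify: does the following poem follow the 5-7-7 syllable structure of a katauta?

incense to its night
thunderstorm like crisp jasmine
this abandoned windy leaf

Line 1: "incense to its night": 2+1+1+1 = 5 ✓
Line 2: "thunderstorm like crisp jasmine": 3+1+1+2 = 7 ✓
Line 3: "this abandoned windy leaf": 1+3+2+1 = 7 ✓

Yes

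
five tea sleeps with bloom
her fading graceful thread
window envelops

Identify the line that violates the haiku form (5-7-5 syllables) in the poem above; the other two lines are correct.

Line 1: five (1), tea (1), sleeps (1), with (1), bloom (1) → 5 ✓
Line 2: her (1), fading (2), graceful (2), thread (1) → 6 (expected 7)
Line 3: window (2), envelops (3) → 5 ✓

Line 2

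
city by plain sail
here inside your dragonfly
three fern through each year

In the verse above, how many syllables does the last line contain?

The last line: three (1), fern (1), through (1), each (1), year (1) → 5

5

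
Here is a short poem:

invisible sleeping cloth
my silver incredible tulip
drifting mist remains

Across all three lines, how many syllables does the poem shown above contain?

21

Line 1: "invisible sleeping cloth": 4+2+1 = 7
Line 2: "my silver incredible tulip": 1+2+4+2 = 9
Line 3: "drifting mist remains": 2+1+2 = 5
Total: 7 + 9 + 5 = 21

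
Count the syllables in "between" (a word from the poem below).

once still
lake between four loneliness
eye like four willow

2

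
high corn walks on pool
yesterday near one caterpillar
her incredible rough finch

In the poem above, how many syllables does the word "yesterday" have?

3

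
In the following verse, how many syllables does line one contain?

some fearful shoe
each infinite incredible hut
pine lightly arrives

4

Line one: some(1) + fearful(2) + shoe(1) = 4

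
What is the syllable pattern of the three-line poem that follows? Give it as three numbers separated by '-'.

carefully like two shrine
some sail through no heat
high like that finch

6-5-4

Line 1: "carefully like two shrine": 3+1+1+1 = 6
Line 2: "some sail through no heat": 1+1+1+1+1 = 5
Line 3: "high like that finch": 1+1+1+1 = 4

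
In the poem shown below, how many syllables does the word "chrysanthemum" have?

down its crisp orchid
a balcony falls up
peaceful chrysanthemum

4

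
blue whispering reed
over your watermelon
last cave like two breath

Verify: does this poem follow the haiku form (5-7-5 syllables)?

Line 1: "blue whispering reed": 1+3+1 = 5 ✓
Line 2: "over your watermelon": 2+1+4 = 7 ✓
Line 3: "last cave like two breath": 1+1+1+1+1 = 5 ✓

Yes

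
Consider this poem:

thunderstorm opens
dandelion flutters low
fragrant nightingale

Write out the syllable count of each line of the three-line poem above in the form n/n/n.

5/7/5

Line 1: "thunderstorm opens": 3+2 = 5
Line 2: "dandelion flutters low": 4+2+1 = 7
Line 3: "fragrant nightingale": 2+3 = 5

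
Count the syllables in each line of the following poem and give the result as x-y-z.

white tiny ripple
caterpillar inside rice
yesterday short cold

Line 1: "white tiny ripple": 1+2+2 = 5
Line 2: "caterpillar inside rice": 4+2+1 = 7
Line 3: "yesterday short cold": 3+1+1 = 5

5-7-5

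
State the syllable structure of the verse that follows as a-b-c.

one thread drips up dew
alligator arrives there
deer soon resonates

Line 1: "one thread drips up dew": 1+1+1+1+1 = 5
Line 2: "alligator arrives there": 4+2+1 = 7
Line 3: "deer soon resonates": 1+1+3 = 5

5-7-5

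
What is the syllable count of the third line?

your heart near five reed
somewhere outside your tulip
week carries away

The third line: week(1) + carries(2) + away(2) = 5

5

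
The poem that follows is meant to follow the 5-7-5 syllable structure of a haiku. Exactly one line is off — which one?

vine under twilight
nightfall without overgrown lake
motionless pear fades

Line 2

Line 1: "vine under twilight": 1+2+2 = 5 ✓
Line 2: "nightfall without overgrown lake": 2+2+3+1 = 8 (expected 7)
Line 3: "motionless pear fades": 3+1+1 = 5 ✓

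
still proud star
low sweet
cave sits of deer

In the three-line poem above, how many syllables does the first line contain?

3

The first line: "still proud star": 1+1+1 = 3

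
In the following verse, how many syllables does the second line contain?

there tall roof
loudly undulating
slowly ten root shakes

The second line: loudly(2) + undulating(4) = 6

6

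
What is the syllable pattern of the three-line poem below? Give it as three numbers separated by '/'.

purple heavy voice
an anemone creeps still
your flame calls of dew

Line 1: "purple heavy voice": 2+2+1 = 5
Line 2: "an anemone creeps still": 1+4+1+1 = 7
Line 3: "your flame calls of dew": 1+1+1+1+1 = 5

5/7/5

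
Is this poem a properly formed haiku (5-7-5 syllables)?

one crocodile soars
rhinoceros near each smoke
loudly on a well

Line 1: one (1), crocodile (3), soars (1) → 5 ✓
Line 2: rhinoceros (4), near (1), each (1), smoke (1) → 7 ✓
Line 3: loudly (2), on (1), a (1), well (1) → 5 ✓

Yes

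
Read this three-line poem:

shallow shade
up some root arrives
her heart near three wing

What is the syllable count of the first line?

The first line: shallow(2) + shade(1) = 3

3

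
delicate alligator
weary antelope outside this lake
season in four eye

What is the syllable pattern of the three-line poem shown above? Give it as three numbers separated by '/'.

7/9/5

Line 1: delicate (3), alligator (4) → 7
Line 2: weary (2), antelope (3), outside (2), this (1), lake (1) → 9
Line 3: season (2), in (1), four (1), eye (1) → 5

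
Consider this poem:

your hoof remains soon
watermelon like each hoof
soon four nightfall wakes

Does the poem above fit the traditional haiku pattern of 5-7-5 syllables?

Yes

Line 1: your(1) + hoof(1) + remains(2) + soon(1) = 5 ✓
Line 2: watermelon(4) + like(1) + each(1) + hoof(1) = 7 ✓
Line 3: soon(1) + four(1) + nightfall(2) + wakes(1) = 5 ✓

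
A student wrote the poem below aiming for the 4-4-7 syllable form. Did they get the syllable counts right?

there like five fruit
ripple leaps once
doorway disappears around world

No

Line 1: there (1), like (1), five (1), fruit (1) → 4 ✓
Line 2: ripple (2), leaps (1), once (1) → 4 ✓
Line 3: doorway (2), disappears (3), around (2), world (1) → 8 (expected 7)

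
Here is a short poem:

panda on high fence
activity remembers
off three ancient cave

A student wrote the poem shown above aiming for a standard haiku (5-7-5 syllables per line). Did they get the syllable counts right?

Line 1: panda (2), on (1), high (1), fence (1) → 5 ✓
Line 2: activity (4), remembers (3) → 7 ✓
Line 3: off (1), three (1), ancient (2), cave (1) → 5 ✓

Yes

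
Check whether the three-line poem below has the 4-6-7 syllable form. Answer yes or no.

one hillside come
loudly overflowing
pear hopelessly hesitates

Line 1: one(1) + hillside(2) + come(1) = 4 ✓
Line 2: loudly(2) + overflowing(4) = 6 ✓
Line 3: pear(1) + hopelessly(3) + hesitates(3) = 7 ✓

Yes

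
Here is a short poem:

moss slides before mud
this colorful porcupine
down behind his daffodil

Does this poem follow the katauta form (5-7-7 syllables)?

Line 1: moss (1), slides (1), before (2), mud (1) → 5 ✓
Line 2: this (1), colorful (3), porcupine (3) → 7 ✓
Line 3: down (1), behind (2), his (1), daffodil (3) → 7 ✓

Yes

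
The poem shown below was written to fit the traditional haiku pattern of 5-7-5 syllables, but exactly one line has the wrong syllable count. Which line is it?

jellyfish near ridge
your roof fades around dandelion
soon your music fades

The second line

Line 1: jellyfish(3) + near(1) + ridge(1) = 5 ✓
Line 2: your(1) + roof(1) + fades(1) + around(2) + dandelion(4) = 9 (expected 7)
Line 3: soon(1) + your(1) + music(2) + fades(1) = 5 ✓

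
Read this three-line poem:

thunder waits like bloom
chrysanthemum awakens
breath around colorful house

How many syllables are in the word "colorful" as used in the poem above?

3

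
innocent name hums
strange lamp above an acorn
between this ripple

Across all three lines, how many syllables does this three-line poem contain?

17

Line 1: innocent (3), name (1), hums (1) → 5
Line 2: strange (1), lamp (1), above (2), an (1), acorn (2) → 7
Line 3: between (2), this (1), ripple (2) → 5
Total: 5 + 7 + 5 = 17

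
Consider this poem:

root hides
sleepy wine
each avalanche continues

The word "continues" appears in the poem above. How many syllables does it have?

3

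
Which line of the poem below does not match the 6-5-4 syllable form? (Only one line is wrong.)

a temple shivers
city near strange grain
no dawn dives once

Line 1: "a temple shivers": 1+2+2 = 5 (expected 6)
Line 2: "city near strange grain": 2+1+1+1 = 5 ✓
Line 3: "no dawn dives once": 1+1+1+1 = 4 ✓

The first line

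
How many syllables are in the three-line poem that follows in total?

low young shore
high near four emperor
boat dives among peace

14

Line 1: low(1) + young(1) + shore(1) = 3
Line 2: high(1) + near(1) + four(1) + emperor(3) = 6
Line 3: boat(1) + dives(1) + among(2) + peace(1) = 5
Total: 3 + 6 + 5 = 14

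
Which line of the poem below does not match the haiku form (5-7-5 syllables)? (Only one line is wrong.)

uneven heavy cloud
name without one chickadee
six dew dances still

The first line

Line 1: uneven(3) + heavy(2) + cloud(1) = 6 (expected 5)
Line 2: name(1) + without(2) + one(1) + chickadee(3) = 7 ✓
Line 3: six(1) + dew(1) + dances(2) + still(1) = 5 ✓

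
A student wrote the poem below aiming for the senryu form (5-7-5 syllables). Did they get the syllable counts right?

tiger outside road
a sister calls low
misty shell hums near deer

Line 1: "tiger outside road": 2+2+1 = 5 ✓
Line 2: "a sister calls low": 1+2+1+1 = 5 (expected 7)
Line 3: "misty shell hums near deer": 2+1+1+1+1 = 6 (expected 5)

No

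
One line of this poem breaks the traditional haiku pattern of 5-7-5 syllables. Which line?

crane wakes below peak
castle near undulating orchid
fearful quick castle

Line 1: crane (1), wakes (1), below (2), peak (1) → 5 ✓
Line 2: castle (2), near (1), undulating (4), orchid (2) → 9 (expected 7)
Line 3: fearful (2), quick (1), castle (2) → 5 ✓

Line 2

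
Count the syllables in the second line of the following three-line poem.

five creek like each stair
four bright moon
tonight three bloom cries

3

The second line: "four bright moon": 1+1+1 = 3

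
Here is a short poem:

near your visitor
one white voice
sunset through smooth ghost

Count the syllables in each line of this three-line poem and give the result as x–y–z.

Line 1: near(1) + your(1) + visitor(3) = 5
Line 2: one(1) + white(1) + voice(1) = 3
Line 3: sunset(2) + through(1) + smooth(1) + ghost(1) = 5

5–3–5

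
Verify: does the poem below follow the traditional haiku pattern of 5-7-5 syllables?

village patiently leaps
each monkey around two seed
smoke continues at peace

No

Line 1: village(2) + patiently(3) + leaps(1) = 6 (expected 5)
Line 2: each(1) + monkey(2) + around(2) + two(1) + seed(1) = 7 ✓
Line 3: smoke(1) + continues(3) + at(1) + peace(1) = 6 (expected 5)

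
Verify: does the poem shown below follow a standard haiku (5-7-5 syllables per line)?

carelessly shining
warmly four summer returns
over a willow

Line 1: carelessly (3), shining (2) → 5 ✓
Line 2: warmly (2), four (1), summer (2), returns (2) → 7 ✓
Line 3: over (2), a (1), willow (2) → 5 ✓

Yes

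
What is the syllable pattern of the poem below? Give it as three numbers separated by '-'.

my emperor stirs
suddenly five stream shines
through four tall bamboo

5-6-5

Line 1: my(1) + emperor(3) + stirs(1) = 5
Line 2: suddenly(3) + five(1) + stream(1) + shines(1) = 6
Line 3: through(1) + four(1) + tall(1) + bamboo(2) = 5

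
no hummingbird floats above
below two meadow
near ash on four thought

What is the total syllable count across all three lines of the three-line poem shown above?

17

Line 1: "no hummingbird floats above": 1+3+1+2 = 7
Line 2: "below two meadow": 2+1+2 = 5
Line 3: "near ash on four thought": 1+1+1+1+1 = 5
Total: 7 + 5 + 5 = 17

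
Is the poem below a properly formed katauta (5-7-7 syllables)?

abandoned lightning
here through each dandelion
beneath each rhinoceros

Line 1: "abandoned lightning": 3+2 = 5 ✓
Line 2: "here through each dandelion": 1+1+1+4 = 7 ✓
Line 3: "beneath each rhinoceros": 2+1+4 = 7 ✓

Yes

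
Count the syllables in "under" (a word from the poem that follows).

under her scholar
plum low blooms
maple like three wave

2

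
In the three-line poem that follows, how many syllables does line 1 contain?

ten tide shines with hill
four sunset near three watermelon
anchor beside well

5

Line 1: ten(1) + tide(1) + shines(1) + with(1) + hill(1) = 5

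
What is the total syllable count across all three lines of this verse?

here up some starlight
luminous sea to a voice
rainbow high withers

Line 1: here(1) + up(1) + some(1) + starlight(2) = 5
Line 2: luminous(3) + sea(1) + to(1) + a(1) + voice(1) = 7
Line 3: rainbow(2) + high(1) + withers(2) = 5
Total: 5 + 7 + 5 = 17

17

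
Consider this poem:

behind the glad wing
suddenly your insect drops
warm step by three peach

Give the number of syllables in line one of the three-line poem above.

Line one: behind (2), the (1), glad (1), wing (1) → 5

5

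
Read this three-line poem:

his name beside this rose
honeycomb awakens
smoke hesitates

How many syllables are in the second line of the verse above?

The second line: honeycomb(3) + awakens(3) = 6

6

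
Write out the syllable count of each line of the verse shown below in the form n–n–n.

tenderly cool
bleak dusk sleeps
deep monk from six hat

4–3–5

Line 1: "tenderly cool": 3+1 = 4
Line 2: "bleak dusk sleeps": 1+1+1 = 3
Line 3: "deep monk from six hat": 1+1+1+1+1 = 5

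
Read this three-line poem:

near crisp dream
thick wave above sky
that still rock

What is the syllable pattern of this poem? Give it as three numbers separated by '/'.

3/5/3

Line 1: near(1) + crisp(1) + dream(1) = 3
Line 2: thick(1) + wave(1) + above(2) + sky(1) = 5
Line 3: that(1) + still(1) + rock(1) = 3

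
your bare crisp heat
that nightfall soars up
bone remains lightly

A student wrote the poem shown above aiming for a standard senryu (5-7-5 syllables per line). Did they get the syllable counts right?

Line 1: "your bare crisp heat": 1+1+1+1 = 4 (expected 5)
Line 2: "that nightfall soars up": 1+2+1+1 = 5 (expected 7)
Line 3: "bone remains lightly": 1+2+2 = 5 ✓

No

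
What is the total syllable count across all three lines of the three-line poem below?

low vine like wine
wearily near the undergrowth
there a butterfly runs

Line 1: "low vine like wine": 1+1+1+1 = 4
Line 2: "wearily near the undergrowth": 3+1+1+3 = 8
Line 3: "there a butterfly runs": 1+1+3+1 = 6
Total: 4 + 8 + 6 = 18

18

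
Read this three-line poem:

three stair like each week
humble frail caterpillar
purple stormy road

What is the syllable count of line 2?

Line 2: humble (2), frail (1), caterpillar (4) → 7

7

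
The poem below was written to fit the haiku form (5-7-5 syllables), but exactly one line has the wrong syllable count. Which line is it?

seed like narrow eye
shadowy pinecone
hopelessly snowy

Line 1: "seed like narrow eye": 1+1+2+1 = 5 ✓
Line 2: "shadowy pinecone": 3+2 = 5 (expected 7)
Line 3: "hopelessly snowy": 3+2 = 5 ✓

Line 2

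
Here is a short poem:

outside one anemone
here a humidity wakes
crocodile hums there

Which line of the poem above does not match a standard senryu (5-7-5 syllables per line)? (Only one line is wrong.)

Line 1

Line 1: outside(2) + one(1) + anemone(4) = 7 (expected 5)
Line 2: here(1) + a(1) + humidity(4) + wakes(1) = 7 ✓
Line 3: crocodile(3) + hums(1) + there(1) = 5 ✓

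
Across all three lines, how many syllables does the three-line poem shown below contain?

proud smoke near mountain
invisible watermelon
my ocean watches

18

Line 1: proud(1) + smoke(1) + near(1) + mountain(2) = 5
Line 2: invisible(4) + watermelon(4) = 8
Line 3: my(1) + ocean(2) + watches(2) = 5
Total: 5 + 8 + 5 = 18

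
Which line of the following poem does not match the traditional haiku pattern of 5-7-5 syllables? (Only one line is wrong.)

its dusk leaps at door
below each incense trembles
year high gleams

Line 1: "its dusk leaps at door": 1+1+1+1+1 = 5 ✓
Line 2: "below each incense trembles": 2+1+2+2 = 7 ✓
Line 3: "year high gleams": 1+1+1 = 3 (expected 5)

The third line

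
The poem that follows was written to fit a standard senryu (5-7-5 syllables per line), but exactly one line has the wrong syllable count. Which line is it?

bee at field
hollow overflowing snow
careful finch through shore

Line 1

Line 1: bee(1) + at(1) + field(1) = 3 (expected 5)
Line 2: hollow(2) + overflowing(4) + snow(1) = 7 ✓
Line 3: careful(2) + finch(1) + through(1) + shore(1) = 5 ✓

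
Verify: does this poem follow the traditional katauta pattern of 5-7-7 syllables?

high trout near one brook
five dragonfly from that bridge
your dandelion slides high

Yes

Line 1: high (1), trout (1), near (1), one (1), brook (1) → 5 ✓
Line 2: five (1), dragonfly (3), from (1), that (1), bridge (1) → 7 ✓
Line 3: your (1), dandelion (4), slides (1), high (1) → 7 ✓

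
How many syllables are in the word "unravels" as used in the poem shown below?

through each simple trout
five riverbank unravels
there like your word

"unravels" has 3 syllables.

3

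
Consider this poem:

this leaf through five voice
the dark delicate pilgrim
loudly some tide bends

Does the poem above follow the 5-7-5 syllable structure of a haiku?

Line 1: this (1), leaf (1), through (1), five (1), voice (1) → 5 ✓
Line 2: the (1), dark (1), delicate (3), pilgrim (2) → 7 ✓
Line 3: loudly (2), some (1), tide (1), bends (1) → 5 ✓

Yes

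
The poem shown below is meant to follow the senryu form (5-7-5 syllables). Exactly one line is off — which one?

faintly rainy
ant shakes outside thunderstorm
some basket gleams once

Line 1: faintly (2), rainy (2) → 4 (expected 5)
Line 2: ant (1), shakes (1), outside (2), thunderstorm (3) → 7 ✓
Line 3: some (1), basket (2), gleams (1), once (1) → 5 ✓

Line 1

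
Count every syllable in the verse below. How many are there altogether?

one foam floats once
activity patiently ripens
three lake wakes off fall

18

Line 1: one (1), foam (1), floats (1), once (1) → 4
Line 2: activity (4), patiently (3), ripens (2) → 9
Line 3: three (1), lake (1), wakes (1), off (1), fall (1) → 5
Total: 4 + 9 + 5 = 18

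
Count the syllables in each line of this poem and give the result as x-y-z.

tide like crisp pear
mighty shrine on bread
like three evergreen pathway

Line 1: tide(1) + like(1) + crisp(1) + pear(1) = 4
Line 2: mighty(2) + shrine(1) + on(1) + bread(1) = 5
Line 3: like(1) + three(1) + evergreen(3) + pathway(2) = 7

4-5-7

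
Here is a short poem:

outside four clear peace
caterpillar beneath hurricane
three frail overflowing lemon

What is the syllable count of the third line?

8

The third line: "three frail overflowing lemon": 1+1+4+2 = 8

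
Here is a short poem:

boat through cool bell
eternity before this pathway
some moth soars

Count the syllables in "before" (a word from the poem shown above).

2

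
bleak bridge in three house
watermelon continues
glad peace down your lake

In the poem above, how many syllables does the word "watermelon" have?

4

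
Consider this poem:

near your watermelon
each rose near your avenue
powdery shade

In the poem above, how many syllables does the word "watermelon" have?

4

"watermelon" has 4 syllables.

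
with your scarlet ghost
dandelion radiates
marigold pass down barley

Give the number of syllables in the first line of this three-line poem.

5

The first line: with (1), your (1), scarlet (2), ghost (1) → 5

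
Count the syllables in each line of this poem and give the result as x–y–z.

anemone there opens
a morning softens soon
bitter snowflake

7–6–4

Line 1: anemone (4), there (1), opens (2) → 7
Line 2: a (1), morning (2), softens (2), soon (1) → 6
Line 3: bitter (2), snowflake (2) → 4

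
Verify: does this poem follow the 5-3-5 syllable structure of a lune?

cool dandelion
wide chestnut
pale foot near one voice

Line 1: cool(1) + dandelion(4) = 5 ✓
Line 2: wide(1) + chestnut(2) = 3 ✓
Line 3: pale(1) + foot(1) + near(1) + one(1) + voice(1) = 5 ✓

Yes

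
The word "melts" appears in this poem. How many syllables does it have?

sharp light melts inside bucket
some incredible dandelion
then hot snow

1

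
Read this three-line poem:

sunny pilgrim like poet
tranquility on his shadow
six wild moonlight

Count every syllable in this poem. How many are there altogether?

Line 1: "sunny pilgrim like poet": 2+2+1+2 = 7
Line 2: "tranquility on his shadow": 4+1+1+2 = 8
Line 3: "six wild moonlight": 1+1+2 = 4
Total: 7 + 8 + 4 = 19

19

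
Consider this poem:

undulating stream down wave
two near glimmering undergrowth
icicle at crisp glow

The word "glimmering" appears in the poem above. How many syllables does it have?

"glimmering" has 3 syllables.

3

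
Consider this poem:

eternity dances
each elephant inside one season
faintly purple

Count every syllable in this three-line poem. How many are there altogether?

19

Line 1: eternity (4), dances (2) → 6
Line 2: each (1), elephant (3), inside (2), one (1), season (2) → 9
Line 3: faintly (2), purple (2) → 4
Total: 6 + 9 + 4 = 19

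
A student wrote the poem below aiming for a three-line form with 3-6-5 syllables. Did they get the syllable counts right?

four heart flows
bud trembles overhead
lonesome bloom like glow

Line 1: four (1), heart (1), flows (1) → 3 ✓
Line 2: bud (1), trembles (2), overhead (3) → 6 ✓
Line 3: lonesome (2), bloom (1), like (1), glow (1) → 5 ✓

Yes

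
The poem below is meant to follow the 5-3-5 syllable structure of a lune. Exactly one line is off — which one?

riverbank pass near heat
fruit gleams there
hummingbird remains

Line 1: riverbank(3) + pass(1) + near(1) + heat(1) = 6 (expected 5)
Line 2: fruit(1) + gleams(1) + there(1) = 3 ✓
Line 3: hummingbird(3) + remains(2) = 5 ✓

The first line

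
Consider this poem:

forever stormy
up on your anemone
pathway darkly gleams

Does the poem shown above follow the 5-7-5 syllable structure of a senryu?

Yes

Line 1: "forever stormy": 3+2 = 5 ✓
Line 2: "up on your anemone": 1+1+1+4 = 7 ✓
Line 3: "pathway darkly gleams": 2+2+1 = 5 ✓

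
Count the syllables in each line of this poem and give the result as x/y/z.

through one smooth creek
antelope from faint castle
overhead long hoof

4/7/5

Line 1: through(1) + one(1) + smooth(1) + creek(1) = 4
Line 2: antelope(3) + from(1) + faint(1) + castle(2) = 7
Line 3: overhead(3) + long(1) + hoof(1) = 5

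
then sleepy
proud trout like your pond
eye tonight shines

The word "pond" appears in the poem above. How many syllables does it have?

"pond" has 1 syllable.

1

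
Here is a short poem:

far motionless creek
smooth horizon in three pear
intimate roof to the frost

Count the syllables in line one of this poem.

5

Line one: far (1), motionless (3), creek (1) → 5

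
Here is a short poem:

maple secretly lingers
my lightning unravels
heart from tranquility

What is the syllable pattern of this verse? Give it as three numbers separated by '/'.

Line 1: "maple secretly lingers": 2+3+2 = 7
Line 2: "my lightning unravels": 1+2+3 = 6
Line 3: "heart from tranquility": 1+1+4 = 6

7/6/6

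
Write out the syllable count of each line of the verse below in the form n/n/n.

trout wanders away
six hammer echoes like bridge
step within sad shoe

Line 1: "trout wanders away": 1+2+2 = 5
Line 2: "six hammer echoes like bridge": 1+2+2+1+1 = 7
Line 3: "step within sad shoe": 1+2+1+1 = 5

5/7/5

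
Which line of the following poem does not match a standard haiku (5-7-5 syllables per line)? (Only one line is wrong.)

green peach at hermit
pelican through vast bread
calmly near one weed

Line 2

Line 1: green (1), peach (1), at (1), hermit (2) → 5 ✓
Line 2: pelican (3), through (1), vast (1), bread (1) → 6 (expected 7)
Line 3: calmly (2), near (1), one (1), weed (1) → 5 ✓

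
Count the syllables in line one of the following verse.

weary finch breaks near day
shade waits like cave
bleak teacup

Line one: weary (2), finch (1), breaks (1), near (1), day (1) → 6

6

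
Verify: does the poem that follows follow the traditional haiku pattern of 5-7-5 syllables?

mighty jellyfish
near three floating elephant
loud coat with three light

Line 1: "mighty jellyfish": 2+3 = 5 ✓
Line 2: "near three floating elephant": 1+1+2+3 = 7 ✓
Line 3: "loud coat with three light": 1+1+1+1+1 = 5 ✓

Yes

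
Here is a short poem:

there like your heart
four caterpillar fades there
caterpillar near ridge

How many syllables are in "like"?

"like" has 1 syllable.

1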